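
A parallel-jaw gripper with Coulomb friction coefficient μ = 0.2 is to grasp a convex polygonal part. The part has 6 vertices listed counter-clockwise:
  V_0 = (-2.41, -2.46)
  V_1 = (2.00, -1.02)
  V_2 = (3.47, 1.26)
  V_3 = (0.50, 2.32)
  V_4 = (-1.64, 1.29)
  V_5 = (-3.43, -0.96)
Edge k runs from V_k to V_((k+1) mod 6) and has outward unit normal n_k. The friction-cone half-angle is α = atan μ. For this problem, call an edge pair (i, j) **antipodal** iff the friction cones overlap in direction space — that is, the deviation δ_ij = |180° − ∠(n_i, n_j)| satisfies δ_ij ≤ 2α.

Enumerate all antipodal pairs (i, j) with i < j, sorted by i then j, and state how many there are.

α = atan 0.2 = 11.31°;  2α = 22.62°
n_0 = (+0.3104, -0.9506)
n_1 = (+0.8405, -0.5419)
n_2 = (+0.3361, +0.9418)
n_3 = (-0.4337, +0.9011)
n_4 = (-0.7826, +0.6226)
n_5 = (-0.8269, -0.5623)
  (0,1): δ = 140.89°  ·
  (0,2): δ = 37.73°  ·
  (0,3): δ = 7.62°  ✓
  (0,4): δ = 33.41°  ·
  (0,5): δ = 106.13°  ·
  (1,2): δ = 76.83°  ·
  (1,3): δ = 31.49°  ·
  (1,4): δ = 5.69°  ✓
  (1,5): δ = 67.03°  ·
  (2,3): δ = 134.66°  ·
  (2,4): δ = 108.86°  ·
  (2,5): δ = 36.14°  ·
  (3,4): δ = 154.21°  ·
  (3,5): δ = 81.49°  ·
  (4,5): δ = 107.28°  ·
antipodal pairs: 2

count = 2; pairs: (0,3), (1,4)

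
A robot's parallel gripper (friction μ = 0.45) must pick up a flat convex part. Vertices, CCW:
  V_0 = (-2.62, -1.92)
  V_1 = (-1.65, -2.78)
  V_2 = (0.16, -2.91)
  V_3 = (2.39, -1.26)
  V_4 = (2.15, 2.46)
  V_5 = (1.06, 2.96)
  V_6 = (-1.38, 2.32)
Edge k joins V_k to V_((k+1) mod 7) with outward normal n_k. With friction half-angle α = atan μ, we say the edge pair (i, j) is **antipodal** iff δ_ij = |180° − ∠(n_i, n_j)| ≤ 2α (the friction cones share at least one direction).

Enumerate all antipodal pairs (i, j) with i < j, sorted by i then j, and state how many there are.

α = atan 0.45 = 24.23°;  2α = 48.46°
n_0 = (-0.6634, -0.7483)
n_1 = (-0.0716, -0.9974)
n_2 = (+0.5948, -0.8039)
n_3 = (+0.9979, +0.0644)
n_4 = (+0.4169, +0.9089)
n_5 = (-0.2537, +0.9673)
n_6 = (-0.9598, +0.2807)
  (0,1): δ = 142.55°  ·
  (0,2): δ = 101.94°  ·
  (0,3): δ = 44.75°  ✓
  (0,4): δ = 16.92°  ✓
  (0,5): δ = 56.26°  ·
  (0,6): δ = 115.26°  ·
  (1,2): δ = 139.39°  ·
  (1,3): δ = 82.20°  ·
  (1,4): δ = 20.53°  ✓
  (1,5): δ = 18.81°  ✓
  (1,6): δ = 77.81°  ·
  (2,3): δ = 122.81°  ·
  (2,4): δ = 61.14°  ·
  (2,5): δ = 21.80°  ✓
  (2,6): δ = 37.20°  ✓
  (3,4): δ = 118.33°  ·
  (3,5): δ = 78.99°  ·
  (3,6): δ = 19.99°  ✓
  (4,5): δ = 140.66°  ·
  (4,6): δ = 81.66°  ·
  (5,6): δ = 121.00°  ·
antipodal pairs: 7

count = 7; pairs: (0,3), (0,4), (1,4), (1,5), (2,5), (2,6), (3,6)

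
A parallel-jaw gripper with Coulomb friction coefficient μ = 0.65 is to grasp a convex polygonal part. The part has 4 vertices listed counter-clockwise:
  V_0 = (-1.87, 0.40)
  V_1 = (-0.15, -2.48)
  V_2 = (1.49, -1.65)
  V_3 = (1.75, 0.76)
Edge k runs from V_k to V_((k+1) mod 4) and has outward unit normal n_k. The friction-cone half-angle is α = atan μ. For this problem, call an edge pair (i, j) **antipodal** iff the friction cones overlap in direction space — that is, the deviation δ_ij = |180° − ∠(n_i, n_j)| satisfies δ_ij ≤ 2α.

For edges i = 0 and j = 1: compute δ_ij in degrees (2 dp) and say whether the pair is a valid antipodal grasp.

δ = 94.00°, invalid

α = atan 0.65 = 33.02°;  2α = 66.05°
edge 0: e_0 = (+1.72, -2.88);  n_0 = (-0.8585, -0.5127)
edge 1: e_1 = (+1.64, +0.83);  n_1 = (+0.4516, -0.8922)
∠(n_0, n_1) = 86.00°
δ = |180° − 86.00°| = 94.00°
94.00° > 2α = 66.05°  →  invalid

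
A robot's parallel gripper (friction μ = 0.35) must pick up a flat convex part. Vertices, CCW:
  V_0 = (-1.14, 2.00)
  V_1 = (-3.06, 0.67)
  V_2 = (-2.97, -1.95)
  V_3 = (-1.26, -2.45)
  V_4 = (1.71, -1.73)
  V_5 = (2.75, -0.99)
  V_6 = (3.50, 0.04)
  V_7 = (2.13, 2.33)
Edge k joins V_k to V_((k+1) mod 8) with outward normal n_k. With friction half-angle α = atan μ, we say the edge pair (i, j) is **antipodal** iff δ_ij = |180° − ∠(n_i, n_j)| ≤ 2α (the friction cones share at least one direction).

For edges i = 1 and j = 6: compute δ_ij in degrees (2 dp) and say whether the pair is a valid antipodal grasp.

δ = 28.92°, valid

α = atan 0.35 = 19.29°;  2α = 38.58°
edge 1: e_1 = (+0.09, -2.62);  n_1 = (-0.9994, -0.0343)
edge 6: e_6 = (-1.37, +2.29);  n_6 = (+0.8582, +0.5134)
∠(n_1, n_6) = 151.08°
δ = |180° − 151.08°| = 28.92°
28.92° ≤ 2α = 38.58°  →  valid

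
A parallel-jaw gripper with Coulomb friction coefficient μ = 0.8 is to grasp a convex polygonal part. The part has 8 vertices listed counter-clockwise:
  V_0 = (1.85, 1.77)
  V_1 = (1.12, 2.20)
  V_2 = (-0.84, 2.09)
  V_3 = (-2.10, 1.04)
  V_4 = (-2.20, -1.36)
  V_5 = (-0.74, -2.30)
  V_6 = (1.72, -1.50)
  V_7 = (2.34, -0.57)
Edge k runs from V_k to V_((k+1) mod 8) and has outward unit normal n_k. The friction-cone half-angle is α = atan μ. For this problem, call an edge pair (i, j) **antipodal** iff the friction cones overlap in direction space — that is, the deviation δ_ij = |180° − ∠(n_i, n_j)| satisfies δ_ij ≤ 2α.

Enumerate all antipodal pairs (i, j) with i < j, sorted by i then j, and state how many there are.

count = 14; pairs: (0,3), (0,4), (0,5), (1,4), (1,5), (1,6), (2,4), (2,5), (2,6), (2,7), (3,5), (3,6), (3,7), (4,7)

α = atan 0.8 = 38.66°;  2α = 77.32°
n_0 = (+0.5075, +0.8616)
n_1 = (-0.0560, +0.9984)
n_2 = (-0.6402, +0.7682)
n_3 = (-0.9991, +0.0416)
n_4 = (-0.5413, -0.8408)
n_5 = (+0.3093, -0.9510)
n_6 = (+0.8321, -0.5547)
n_7 = (+0.9788, +0.2050)
  (0,1): δ = 146.29°  ·
  (0,2): δ = 109.69°  ·
  (0,3): δ = 61.89°  ✓
  (0,4): δ = 2.28°  ✓
  (0,5): δ = 48.51°  ✓
  (0,6): δ = 86.81°  ·
  (0,7): δ = 132.33°  ·
  (1,2): δ = 143.41°  ·
  (1,3): δ = 95.60°  ·
  (1,4): δ = 35.99°  ✓
  (1,5): δ = 14.80°  ✓
  (1,6): δ = 53.10°  ✓
  (1,7): δ = 98.61°  ·
  (2,3): δ = 132.19°  ·
  (2,4): δ = 72.58°  ✓
  (2,5): δ = 21.79°  ✓
  (2,6): δ = 16.50°  ✓
  (2,7): δ = 62.02°  ✓
  (3,4): δ = 120.39°  ·
  (3,5): δ = 69.60°  ✓
  (3,6): δ = 31.30°  ✓
  (3,7): δ = 14.21°  ✓
  (4,5): δ = 129.21°  ·
  (4,6): δ = 90.92°  ·
  (4,7): δ = 45.40°  ✓
  (5,6): δ = 141.70°  ·
  (5,7): δ = 96.19°  ·
  (6,7): δ = 134.48°  ·
antipodal pairs: 14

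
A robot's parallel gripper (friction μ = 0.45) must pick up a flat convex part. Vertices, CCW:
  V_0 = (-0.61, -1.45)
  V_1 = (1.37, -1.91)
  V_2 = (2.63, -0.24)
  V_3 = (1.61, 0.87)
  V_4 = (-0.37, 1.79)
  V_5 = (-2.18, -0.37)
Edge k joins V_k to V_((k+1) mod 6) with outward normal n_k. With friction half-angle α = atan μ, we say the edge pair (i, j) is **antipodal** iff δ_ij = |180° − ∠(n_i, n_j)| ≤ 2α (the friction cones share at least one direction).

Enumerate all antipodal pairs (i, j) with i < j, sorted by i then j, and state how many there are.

count = 5; pairs: (0,2), (0,3), (1,4), (2,5), (3,5)

α = atan 0.45 = 24.23°;  2α = 48.46°
n_0 = (-0.2263, -0.9741)
n_1 = (+0.7983, -0.6023)
n_2 = (+0.7363, +0.6766)
n_3 = (+0.4214, +0.9069)
n_4 = (-0.7665, +0.6423)
n_5 = (-0.5668, -0.8239)
  (0,1): δ = 113.96°  ·
  (0,2): δ = 34.34°  ✓
  (0,3): δ = 11.84°  ✓
  (0,4): δ = 63.12°  ·
  (0,5): δ = 158.56°  ·
  (1,2): δ = 100.39°  ·
  (1,3): δ = 77.89°  ·
  (1,4): δ = 2.93°  ✓
  (1,5): δ = 92.51°  ·
  (2,3): δ = 157.50°  ·
  (2,4): δ = 82.54°  ·
  (2,5): δ = 12.90°  ✓
  (3,4): δ = 105.04°  ·
  (3,5): δ = 9.60°  ✓
  (4,5): δ = 84.56°  ·
antipodal pairs: 5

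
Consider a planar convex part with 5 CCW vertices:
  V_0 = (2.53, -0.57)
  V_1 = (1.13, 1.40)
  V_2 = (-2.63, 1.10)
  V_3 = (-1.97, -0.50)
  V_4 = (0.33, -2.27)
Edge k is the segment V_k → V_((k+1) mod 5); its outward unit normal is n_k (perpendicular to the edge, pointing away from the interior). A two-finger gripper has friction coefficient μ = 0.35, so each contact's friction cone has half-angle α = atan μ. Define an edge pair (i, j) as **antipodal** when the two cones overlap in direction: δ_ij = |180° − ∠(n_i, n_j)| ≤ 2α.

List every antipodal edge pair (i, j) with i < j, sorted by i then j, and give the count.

count = 3; pairs: (0,2), (0,3), (1,4)

α = atan 0.35 = 19.29°;  2α = 38.58°
n_0 = (+0.8151, +0.5793)
n_1 = (-0.0795, +0.9968)
n_2 = (-0.9244, -0.3813)
n_3 = (-0.6099, -0.7925)
n_4 = (+0.6114, -0.7913)
  (0,1): δ = 120.84°  ·
  (0,2): δ = 12.98°  ✓
  (0,3): δ = 17.02°  ✓
  (0,4): δ = 92.29°  ·
  (1,2): δ = 72.15°  ·
  (1,3): δ = 42.14°  ·
  (1,4): δ = 33.13°  ✓
  (2,3): δ = 150.00°  ·
  (2,4): δ = 74.72°  ·
  (3,4): δ = 104.73°  ·
antipodal pairs: 3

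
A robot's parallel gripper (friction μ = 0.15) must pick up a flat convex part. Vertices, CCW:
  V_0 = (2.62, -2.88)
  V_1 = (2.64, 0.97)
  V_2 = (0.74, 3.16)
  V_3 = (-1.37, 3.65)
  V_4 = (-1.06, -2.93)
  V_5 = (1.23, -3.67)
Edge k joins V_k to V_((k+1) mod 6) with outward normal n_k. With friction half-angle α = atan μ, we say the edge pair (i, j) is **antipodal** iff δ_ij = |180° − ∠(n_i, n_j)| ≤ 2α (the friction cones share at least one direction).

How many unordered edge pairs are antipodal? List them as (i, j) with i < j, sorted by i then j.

count = 2; pairs: (0,3), (2,4)

α = atan 0.15 = 8.53°;  2α = 17.06°
n_0 = (+1.0000, -0.0052)
n_1 = (+0.7553, +0.6553)
n_2 = (+0.2262, +0.9741)
n_3 = (-0.9989, -0.0471)
n_4 = (-0.3075, -0.9516)
n_5 = (+0.4941, -0.8694)
  (0,1): δ = 138.76°  ·
  (0,2): δ = 102.78°  ·
  (0,3): δ = 2.99°  ✓
  (0,4): δ = 72.39°  ·
  (0,5): δ = 119.91°  ·
  (1,2): δ = 144.02°  ·
  (1,3): δ = 38.25°  ·
  (1,4): δ = 31.15°  ·
  (1,5): δ = 78.67°  ·
  (2,3): δ = 74.23°  ·
  (2,4): δ = 4.83°  ✓
  (2,5): δ = 42.69°  ·
  (3,4): δ = 110.61°  ·
  (3,5): δ = 63.09°  ·
  (4,5): δ = 132.48°  ·
antipodal pairs: 2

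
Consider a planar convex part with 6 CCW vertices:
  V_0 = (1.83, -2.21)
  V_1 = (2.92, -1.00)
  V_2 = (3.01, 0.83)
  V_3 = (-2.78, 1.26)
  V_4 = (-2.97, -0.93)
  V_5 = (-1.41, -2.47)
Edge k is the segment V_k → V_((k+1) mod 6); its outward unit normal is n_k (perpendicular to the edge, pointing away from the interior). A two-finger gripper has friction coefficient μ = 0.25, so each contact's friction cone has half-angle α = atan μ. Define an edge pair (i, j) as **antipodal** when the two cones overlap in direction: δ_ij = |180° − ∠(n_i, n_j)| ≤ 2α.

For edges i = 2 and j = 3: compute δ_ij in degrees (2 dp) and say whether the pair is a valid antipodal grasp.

δ = 90.71°, invalid

α = atan 0.25 = 14.04°;  2α = 28.07°
edge 2: e_2 = (-5.79, +0.43);  n_2 = (+0.0741, +0.9973)
edge 3: e_3 = (-0.19, -2.19);  n_3 = (-0.9963, +0.0864)
∠(n_2, n_3) = 89.29°
δ = |180° − 89.29°| = 90.71°
90.71° > 2α = 28.07°  →  invalid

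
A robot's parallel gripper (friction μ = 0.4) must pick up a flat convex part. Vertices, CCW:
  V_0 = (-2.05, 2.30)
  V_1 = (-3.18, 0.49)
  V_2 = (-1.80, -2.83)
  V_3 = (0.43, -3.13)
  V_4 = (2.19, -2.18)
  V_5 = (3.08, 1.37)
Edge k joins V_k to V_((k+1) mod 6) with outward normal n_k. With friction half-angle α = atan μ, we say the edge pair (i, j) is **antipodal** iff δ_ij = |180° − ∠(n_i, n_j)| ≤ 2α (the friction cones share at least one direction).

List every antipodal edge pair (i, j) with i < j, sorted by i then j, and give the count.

count = 5; pairs: (0,3), (0,4), (1,4), (2,5), (3,5)

α = atan 0.4 = 21.80°;  2α = 43.60°
n_0 = (-0.8483, +0.5296)
n_1 = (-0.9234, -0.3838)
n_2 = (-0.1333, -0.9911)
n_3 = (+0.4750, -0.8800)
n_4 = (+0.9700, -0.2432)
n_5 = (+0.1784, +0.9840)
  (0,1): δ = 125.45°  ·
  (0,2): δ = 65.69°  ·
  (0,3): δ = 29.66°  ✓
  (0,4): δ = 17.90°  ✓
  (0,5): δ = 111.70°  ·
  (1,2): δ = 120.23°  ·
  (1,3): δ = 84.21°  ·
  (1,4): δ = 36.65°  ✓
  (1,5): δ = 57.15°  ·
  (2,3): δ = 143.98°  ·
  (2,4): δ = 96.41°  ·
  (2,5): δ = 2.61°  ✓
  (3,4): δ = 132.43°  ·
  (3,5): δ = 38.63°  ✓
  (4,5): δ = 86.20°  ·
antipodal pairs: 5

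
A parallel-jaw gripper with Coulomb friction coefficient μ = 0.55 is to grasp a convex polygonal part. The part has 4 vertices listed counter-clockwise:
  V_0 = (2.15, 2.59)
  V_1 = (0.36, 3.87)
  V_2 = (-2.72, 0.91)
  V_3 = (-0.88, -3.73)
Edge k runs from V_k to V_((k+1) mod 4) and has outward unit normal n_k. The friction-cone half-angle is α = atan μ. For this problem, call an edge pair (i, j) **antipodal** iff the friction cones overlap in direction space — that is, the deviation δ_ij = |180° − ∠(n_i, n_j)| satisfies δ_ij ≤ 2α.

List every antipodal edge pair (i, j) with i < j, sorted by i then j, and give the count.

count = 3; pairs: (0,2), (1,3), (2,3)

α = atan 0.55 = 28.81°;  2α = 57.62°
n_0 = (+0.5817, +0.8134)
n_1 = (-0.6929, +0.7210)
n_2 = (-0.9296, -0.3686)
n_3 = (+0.9017, -0.4323)
  (0,1): δ = 100.57°  ·
  (0,2): δ = 32.80°  ✓
  (0,3): δ = 99.95°  ·
  (1,2): δ = 112.23°  ·
  (1,3): δ = 20.52°  ✓
  (2,3): δ = 47.25°  ✓
antipodal pairs: 3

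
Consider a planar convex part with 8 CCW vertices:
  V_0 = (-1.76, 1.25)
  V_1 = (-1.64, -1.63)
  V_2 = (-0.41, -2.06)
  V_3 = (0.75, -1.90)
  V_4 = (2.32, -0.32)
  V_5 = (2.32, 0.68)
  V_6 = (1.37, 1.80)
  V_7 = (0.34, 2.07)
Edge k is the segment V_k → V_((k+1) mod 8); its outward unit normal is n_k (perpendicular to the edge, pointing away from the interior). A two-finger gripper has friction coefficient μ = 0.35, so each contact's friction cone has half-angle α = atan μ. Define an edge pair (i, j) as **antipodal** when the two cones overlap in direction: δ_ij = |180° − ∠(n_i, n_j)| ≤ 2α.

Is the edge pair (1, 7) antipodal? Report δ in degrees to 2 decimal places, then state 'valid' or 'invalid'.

α = atan 0.35 = 19.29°;  2α = 38.58°
edge 1: e_1 = (+1.23, -0.43);  n_1 = (-0.3300, -0.9440)
edge 7: e_7 = (-2.10, -0.82);  n_7 = (-0.3637, +0.9315)
∠(n_1, n_7) = 139.40°
δ = |180° − 139.40°| = 40.60°
40.60° > 2α = 38.58°  →  invalid

δ = 40.60°, invalid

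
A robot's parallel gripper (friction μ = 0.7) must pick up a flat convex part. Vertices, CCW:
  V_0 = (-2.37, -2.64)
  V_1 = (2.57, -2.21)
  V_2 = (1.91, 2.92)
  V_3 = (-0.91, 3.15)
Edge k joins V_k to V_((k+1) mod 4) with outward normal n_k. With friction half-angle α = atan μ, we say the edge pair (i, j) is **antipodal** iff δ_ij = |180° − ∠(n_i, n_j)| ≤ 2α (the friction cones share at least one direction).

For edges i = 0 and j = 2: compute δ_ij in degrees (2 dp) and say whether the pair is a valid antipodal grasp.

α = atan 0.7 = 34.99°;  2α = 69.98°
edge 0: e_0 = (+4.94, +0.43);  n_0 = (+0.0867, -0.9962)
edge 2: e_2 = (-2.82, +0.23);  n_2 = (+0.0813, +0.9967)
∠(n_0, n_2) = 170.36°
δ = |180° − 170.36°| = 9.64°
9.64° ≤ 2α = 69.98°  →  valid

δ = 9.64°, valid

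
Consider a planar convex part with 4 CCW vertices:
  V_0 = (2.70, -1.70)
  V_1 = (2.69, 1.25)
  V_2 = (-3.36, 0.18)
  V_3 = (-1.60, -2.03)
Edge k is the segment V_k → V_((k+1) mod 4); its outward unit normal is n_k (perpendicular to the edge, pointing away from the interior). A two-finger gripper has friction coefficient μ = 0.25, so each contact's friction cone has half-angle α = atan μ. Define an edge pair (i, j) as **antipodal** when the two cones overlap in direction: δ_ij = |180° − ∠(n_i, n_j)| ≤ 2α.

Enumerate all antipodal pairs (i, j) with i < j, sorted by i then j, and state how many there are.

count = 1; pairs: (1,3)

α = atan 0.25 = 14.04°;  2α = 28.07°
n_0 = (+1.0000, +0.0034)
n_1 = (-0.1742, +0.9847)
n_2 = (-0.7822, -0.6230)
n_3 = (+0.0765, -0.9971)
  (0,1): δ = 80.16°  ·
  (0,2): δ = 38.34°  ·
  (0,3): δ = 94.19°  ·
  (1,2): δ = 61.50°  ·
  (1,3): δ = 5.64°  ✓
  (2,3): δ = 124.14°  ·
antipodal pairs: 1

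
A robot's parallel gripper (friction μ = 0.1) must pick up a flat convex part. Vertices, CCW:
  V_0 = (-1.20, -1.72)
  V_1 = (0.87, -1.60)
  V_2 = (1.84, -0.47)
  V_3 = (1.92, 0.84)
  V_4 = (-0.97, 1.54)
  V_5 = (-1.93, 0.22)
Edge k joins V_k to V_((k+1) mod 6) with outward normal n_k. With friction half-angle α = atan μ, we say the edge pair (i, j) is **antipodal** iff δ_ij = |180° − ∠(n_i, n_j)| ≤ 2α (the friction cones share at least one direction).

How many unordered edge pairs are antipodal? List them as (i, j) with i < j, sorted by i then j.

count = 1; pairs: (1,4)

α = atan 0.1 = 5.71°;  2α = 11.42°
n_0 = (+0.0579, -0.9983)
n_1 = (+0.7588, -0.6513)
n_2 = (+0.9981, -0.0610)
n_3 = (+0.2354, +0.9719)
n_4 = (-0.8087, +0.5882)
n_5 = (-0.9359, -0.3522)
  (0,1): δ = 133.96°  ·
  (0,2): δ = 96.81°  ·
  (0,3): δ = 16.93°  ·
  (0,4): δ = 50.65°  ·
  (0,5): δ = 107.30°  ·
  (1,2): δ = 142.85°  ·
  (1,3): δ = 62.97°  ·
  (1,4): δ = 4.62°  ✓
  (1,5): δ = 61.26°  ·
  (2,3): δ = 100.12°  ·
  (2,4): δ = 32.53°  ·
  (2,5): δ = 24.12°  ·
  (3,4): δ = 112.41°  ·
  (3,5): δ = 55.76°  ·
  (4,5): δ = 123.35°  ·
antipodal pairs: 1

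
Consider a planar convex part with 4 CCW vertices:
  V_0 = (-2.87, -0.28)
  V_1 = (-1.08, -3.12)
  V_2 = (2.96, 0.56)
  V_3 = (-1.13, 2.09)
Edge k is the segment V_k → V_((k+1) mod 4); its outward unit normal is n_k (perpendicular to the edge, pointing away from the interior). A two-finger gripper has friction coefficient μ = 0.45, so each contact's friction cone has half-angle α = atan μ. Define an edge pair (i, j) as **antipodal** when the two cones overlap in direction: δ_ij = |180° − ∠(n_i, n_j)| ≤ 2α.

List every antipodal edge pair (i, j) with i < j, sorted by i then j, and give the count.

count = 2; pairs: (0,2), (1,3)

α = atan 0.45 = 24.23°;  2α = 48.46°
n_0 = (-0.8460, -0.5332)
n_1 = (+0.6734, -0.7393)
n_2 = (+0.3504, +0.9366)
n_3 = (-0.8061, +0.5918)
  (0,1): δ = 79.89°  ·
  (0,2): δ = 37.27°  ✓
  (0,3): δ = 111.49°  ·
  (1,2): δ = 62.84°  ·
  (1,3): δ = 11.38°  ✓
  (2,3): δ = 105.78°  ·
antipodal pairs: 2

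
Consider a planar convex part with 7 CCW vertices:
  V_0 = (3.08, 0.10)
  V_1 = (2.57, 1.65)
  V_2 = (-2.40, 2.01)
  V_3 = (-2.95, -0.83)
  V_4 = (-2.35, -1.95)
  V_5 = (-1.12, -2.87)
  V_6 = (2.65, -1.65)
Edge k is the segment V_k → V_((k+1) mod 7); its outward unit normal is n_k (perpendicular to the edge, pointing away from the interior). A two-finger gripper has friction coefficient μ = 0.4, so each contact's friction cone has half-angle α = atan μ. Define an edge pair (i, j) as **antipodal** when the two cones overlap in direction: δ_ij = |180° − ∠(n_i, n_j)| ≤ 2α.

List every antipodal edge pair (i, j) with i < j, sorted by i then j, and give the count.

count = 7; pairs: (0,2), (0,3), (0,4), (1,4), (1,5), (2,6), (3,6)

α = atan 0.4 = 21.80°;  2α = 43.60°
n_0 = (+0.9499, +0.3125)
n_1 = (+0.0722, +0.9974)
n_2 = (-0.9818, +0.1901)
n_3 = (-0.8815, -0.4722)
n_4 = (-0.5990, -0.8008)
n_5 = (+0.3079, -0.9514)
n_6 = (+0.9711, -0.2386)
  (0,1): δ = 112.36°  ·
  (0,2): δ = 29.17°  ✓
  (0,3): δ = 9.97°  ✓
  (0,4): δ = 34.99°  ✓
  (0,5): δ = 89.72°  ·
  (0,6): δ = 147.98°  ·
  (1,2): δ = 96.82°  ·
  (1,3): δ = 57.68°  ·
  (1,4): δ = 32.65°  ✓
  (1,5): δ = 22.07°  ✓
  (1,6): δ = 80.34°  ·
  (2,3): δ = 140.86°  ·
  (2,4): δ = 115.83°  ·
  (2,5): δ = 61.11°  ·
  (2,6): δ = 2.84°  ✓
  (3,4): δ = 154.97°  ·
  (3,5): δ = 100.25°  ·
  (3,6): δ = 41.98°  ✓
  (4,5): δ = 125.27°  ·
  (4,6): δ = 67.01°  ·
  (5,6): δ = 121.74°  ·
antipodal pairs: 7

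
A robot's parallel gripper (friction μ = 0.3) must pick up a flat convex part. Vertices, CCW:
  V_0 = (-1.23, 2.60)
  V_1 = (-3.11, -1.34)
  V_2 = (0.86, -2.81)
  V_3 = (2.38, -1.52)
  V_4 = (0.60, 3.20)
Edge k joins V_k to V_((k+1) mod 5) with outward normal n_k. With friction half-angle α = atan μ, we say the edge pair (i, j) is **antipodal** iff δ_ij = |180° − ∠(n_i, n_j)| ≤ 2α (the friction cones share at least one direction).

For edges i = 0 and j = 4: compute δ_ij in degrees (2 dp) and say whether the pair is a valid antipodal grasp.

α = atan 0.3 = 16.70°;  2α = 33.40°
edge 0: e_0 = (-1.88, -3.94);  n_0 = (-0.9025, +0.4306)
edge 4: e_4 = (-1.83, -0.60);  n_4 = (-0.3116, +0.9502)
∠(n_0, n_4) = 46.34°
δ = |180° − 46.34°| = 133.66°
133.66° > 2α = 33.40°  →  invalid

δ = 133.66°, invalid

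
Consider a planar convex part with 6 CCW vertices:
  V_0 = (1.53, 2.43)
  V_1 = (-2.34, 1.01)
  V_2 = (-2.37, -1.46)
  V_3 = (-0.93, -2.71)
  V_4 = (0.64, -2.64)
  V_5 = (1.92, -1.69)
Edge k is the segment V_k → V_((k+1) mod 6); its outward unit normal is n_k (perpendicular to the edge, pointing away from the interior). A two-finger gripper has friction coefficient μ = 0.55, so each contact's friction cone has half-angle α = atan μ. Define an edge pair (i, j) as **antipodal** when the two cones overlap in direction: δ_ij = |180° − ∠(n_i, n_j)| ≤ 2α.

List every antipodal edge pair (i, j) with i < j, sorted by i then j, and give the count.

α = atan 0.55 = 28.81°;  2α = 57.62°
n_0 = (-0.3445, +0.9388)
n_1 = (-0.9999, +0.0121)
n_2 = (-0.6555, -0.7552)
n_3 = (+0.0445, -0.9990)
n_4 = (+0.5960, -0.8030)
n_5 = (+0.9955, +0.0942)
  (0,1): δ = 110.85°  ·
  (0,2): δ = 61.11°  ·
  (0,3): δ = 17.60°  ✓
  (0,4): δ = 16.43°  ✓
  (0,5): δ = 75.26°  ·
  (1,2): δ = 130.26°  ·
  (1,3): δ = 86.75°  ·
  (1,4): δ = 52.72°  ✓
  (1,5): δ = 6.10°  ✓
  (2,3): δ = 136.49°  ·
  (2,4): δ = 102.46°  ·
  (2,5): δ = 43.63°  ✓
  (3,4): δ = 145.97°  ·
  (3,5): δ = 87.15°  ·
  (4,5): δ = 121.17°  ·
antipodal pairs: 5

count = 5; pairs: (0,3), (0,4), (1,4), (1,5), (2,5)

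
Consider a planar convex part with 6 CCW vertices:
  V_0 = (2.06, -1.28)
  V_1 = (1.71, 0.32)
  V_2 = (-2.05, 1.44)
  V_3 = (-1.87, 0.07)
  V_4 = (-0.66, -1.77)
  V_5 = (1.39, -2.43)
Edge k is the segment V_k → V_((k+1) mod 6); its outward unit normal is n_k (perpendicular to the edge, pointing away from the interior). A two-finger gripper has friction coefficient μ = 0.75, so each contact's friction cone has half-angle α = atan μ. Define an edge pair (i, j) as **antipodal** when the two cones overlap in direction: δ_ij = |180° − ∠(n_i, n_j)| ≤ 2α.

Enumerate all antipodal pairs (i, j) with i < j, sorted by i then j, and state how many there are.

count = 8; pairs: (0,2), (0,3), (0,4), (1,2), (1,3), (1,4), (2,5), (3,5)

α = atan 0.75 = 36.87°;  2α = 73.74°
n_0 = (+0.9769, +0.2137)
n_1 = (+0.2855, +0.9584)
n_2 = (-0.9915, -0.1303)
n_3 = (-0.8355, -0.5494)
n_4 = (-0.3065, -0.9519)
n_5 = (+0.8641, -0.5034)
  (0,1): δ = 118.93°  ·
  (0,2): δ = 4.85°  ✓
  (0,3): δ = 20.99°  ✓
  (0,4): δ = 59.81°  ✓
  (0,5): δ = 137.44°  ·
  (1,2): δ = 65.93°  ✓
  (1,3): δ = 40.08°  ✓
  (1,4): δ = 1.26°  ✓
  (1,5): δ = 76.36°  ·
  (2,3): δ = 154.16°  ·
  (2,4): δ = 115.33°  ·
  (2,5): δ = 37.71°  ✓
  (3,4): δ = 141.18°  ·
  (3,5): δ = 63.55°  ✓
  (4,5): δ = 102.38°  ·
antipodal pairs: 8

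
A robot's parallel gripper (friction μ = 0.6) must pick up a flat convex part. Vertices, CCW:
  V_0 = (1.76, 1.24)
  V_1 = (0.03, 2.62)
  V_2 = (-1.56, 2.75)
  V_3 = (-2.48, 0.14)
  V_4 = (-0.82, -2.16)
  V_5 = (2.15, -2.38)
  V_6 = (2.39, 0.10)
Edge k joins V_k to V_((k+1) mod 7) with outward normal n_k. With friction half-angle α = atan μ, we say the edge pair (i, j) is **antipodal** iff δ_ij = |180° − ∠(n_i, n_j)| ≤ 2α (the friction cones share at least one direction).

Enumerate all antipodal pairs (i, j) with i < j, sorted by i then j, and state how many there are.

count = 9; pairs: (0,3), (0,4), (1,3), (1,4), (2,5), (2,6), (3,5), (3,6), (4,6)

α = atan 0.6 = 30.96°;  2α = 61.93°
n_0 = (+0.6236, +0.7817)
n_1 = (+0.0815, +0.9967)
n_2 = (-0.9431, +0.3324)
n_3 = (-0.8109, -0.5852)
n_4 = (-0.0739, -0.9973)
n_5 = (+0.9954, -0.0963)
n_6 = (+0.8752, +0.4837)
  (0,1): δ = 146.10°  ·
  (0,2): δ = 70.84°  ·
  (0,3): δ = 15.60°  ✓
  (0,4): δ = 34.34°  ✓
  (0,5): δ = 123.05°  ·
  (0,6): δ = 157.51°  ·
  (1,2): δ = 104.74°  ·
  (1,3): δ = 49.51°  ✓
  (1,4): δ = 0.44°  ✓
  (1,5): δ = 89.15°  ·
  (1,6): δ = 123.60°  ·
  (2,3): δ = 124.76°  ·
  (2,4): δ = 74.82°  ·
  (2,5): δ = 13.89°  ✓
  (2,6): δ = 48.34°  ✓
  (3,4): δ = 130.06°  ·
  (3,5): δ = 41.35°  ✓
  (3,6): δ = 6.89°  ✓
  (4,5): δ = 91.29°  ·
  (4,6): δ = 56.84°  ✓
  (5,6): δ = 145.55°  ·
antipodal pairs: 9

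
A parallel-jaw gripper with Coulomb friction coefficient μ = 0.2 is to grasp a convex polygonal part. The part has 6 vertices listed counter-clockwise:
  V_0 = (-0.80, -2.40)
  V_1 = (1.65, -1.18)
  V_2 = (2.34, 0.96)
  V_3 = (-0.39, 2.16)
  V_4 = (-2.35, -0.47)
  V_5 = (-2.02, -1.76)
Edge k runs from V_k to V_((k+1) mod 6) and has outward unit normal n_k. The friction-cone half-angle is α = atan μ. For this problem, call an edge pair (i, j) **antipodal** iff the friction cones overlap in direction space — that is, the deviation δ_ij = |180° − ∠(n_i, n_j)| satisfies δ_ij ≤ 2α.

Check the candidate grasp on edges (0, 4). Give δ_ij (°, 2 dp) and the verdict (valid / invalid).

δ = 77.88°, invalid

α = atan 0.2 = 11.31°;  2α = 22.62°
edge 0: e_0 = (+2.45, +1.22);  n_0 = (+0.4458, -0.8952)
edge 4: e_4 = (+0.33, -1.29);  n_4 = (-0.9688, -0.2478)
∠(n_0, n_4) = 102.12°
δ = |180° − 102.12°| = 77.88°
77.88° > 2α = 22.62°  →  invalid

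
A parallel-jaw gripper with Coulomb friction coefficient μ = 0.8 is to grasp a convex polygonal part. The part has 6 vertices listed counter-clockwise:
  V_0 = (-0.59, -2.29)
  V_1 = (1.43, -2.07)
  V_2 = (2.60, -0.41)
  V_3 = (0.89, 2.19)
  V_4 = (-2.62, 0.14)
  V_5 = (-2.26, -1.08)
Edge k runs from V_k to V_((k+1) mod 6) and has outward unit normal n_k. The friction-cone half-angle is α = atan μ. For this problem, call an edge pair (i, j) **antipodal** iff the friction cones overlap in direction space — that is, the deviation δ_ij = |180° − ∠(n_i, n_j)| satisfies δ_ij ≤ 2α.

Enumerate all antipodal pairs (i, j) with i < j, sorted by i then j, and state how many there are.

α = atan 0.8 = 38.66°;  2α = 77.32°
n_0 = (+0.1083, -0.9941)
n_1 = (+0.8174, -0.5761)
n_2 = (+0.8355, +0.5495)
n_3 = (-0.5043, +0.8635)
n_4 = (-0.9591, -0.2830)
n_5 = (-0.5867, -0.8098)
  (0,1): δ = 131.39°  ·
  (0,2): δ = 62.88°  ✓
  (0,3): δ = 24.07°  ✓
  (0,4): δ = 100.22°  ·
  (0,5): δ = 137.86°  ·
  (1,2): δ = 111.49°  ·
  (1,3): δ = 24.54°  ✓
  (1,4): δ = 51.62°  ✓
  (1,5): δ = 89.25°  ·
  (2,3): δ = 93.05°  ·
  (2,4): δ = 16.89°  ✓
  (2,5): δ = 20.74°  ✓
  (3,4): δ = 103.85°  ·
  (3,5): δ = 66.21°  ✓
  (4,5): δ = 142.37°  ·
antipodal pairs: 7

count = 7; pairs: (0,2), (0,3), (1,3), (1,4), (2,4), (2,5), (3,5)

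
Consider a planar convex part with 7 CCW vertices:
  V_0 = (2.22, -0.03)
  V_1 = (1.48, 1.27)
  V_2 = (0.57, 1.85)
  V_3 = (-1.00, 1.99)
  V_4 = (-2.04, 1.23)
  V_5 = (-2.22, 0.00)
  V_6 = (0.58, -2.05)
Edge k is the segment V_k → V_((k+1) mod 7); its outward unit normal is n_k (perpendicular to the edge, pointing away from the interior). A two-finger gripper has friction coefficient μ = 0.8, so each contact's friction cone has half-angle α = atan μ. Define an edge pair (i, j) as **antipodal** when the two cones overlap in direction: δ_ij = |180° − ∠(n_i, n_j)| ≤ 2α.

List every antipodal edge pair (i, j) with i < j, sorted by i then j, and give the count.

count = 9; pairs: (0,4), (0,5), (1,4), (1,5), (2,5), (2,6), (3,5), (3,6), (4,6)

α = atan 0.8 = 38.66°;  2α = 77.32°
n_0 = (+0.8691, +0.4947)
n_1 = (+0.5375, +0.8433)
n_2 = (+0.0888, +0.9960)
n_3 = (-0.5900, +0.8074)
n_4 = (-0.9895, +0.1448)
n_5 = (-0.5907, -0.8069)
n_6 = (+0.7763, -0.6303)
  (0,1): δ = 152.16°  ·
  (0,2): δ = 124.75°  ·
  (0,3): δ = 83.49°  ·
  (0,4): δ = 37.98°  ✓
  (0,5): δ = 24.14°  ✓
  (0,6): δ = 111.28°  ·
  (1,2): δ = 152.58°  ·
  (1,3): δ = 111.33°  ·
  (1,4): δ = 65.81°  ✓
  (1,5): δ = 3.70°  ✓
  (1,6): δ = 83.44°  ·
  (2,3): δ = 138.75°  ·
  (2,4): δ = 93.23°  ·
  (2,5): δ = 31.11°  ✓
  (2,6): δ = 56.02°  ✓
  (3,4): δ = 134.48°  ·
  (3,5): δ = 72.37°  ✓
  (3,6): δ = 14.77°  ✓
  (4,5): δ = 117.88°  ·
  (4,6): δ = 30.75°  ✓
  (5,6): δ = 92.86°  ·
antipodal pairs: 9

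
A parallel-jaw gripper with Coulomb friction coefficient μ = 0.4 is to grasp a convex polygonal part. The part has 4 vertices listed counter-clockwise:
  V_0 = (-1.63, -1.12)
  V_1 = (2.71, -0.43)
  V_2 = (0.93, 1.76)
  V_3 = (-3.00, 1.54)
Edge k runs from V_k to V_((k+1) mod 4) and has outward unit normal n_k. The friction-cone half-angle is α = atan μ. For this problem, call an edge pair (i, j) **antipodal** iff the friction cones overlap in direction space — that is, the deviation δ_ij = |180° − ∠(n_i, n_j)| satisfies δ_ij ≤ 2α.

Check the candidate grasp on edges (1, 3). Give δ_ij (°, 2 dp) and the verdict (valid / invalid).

δ = 11.85°, valid

α = atan 0.4 = 21.80°;  2α = 43.60°
edge 1: e_1 = (-1.78, +2.19);  n_1 = (+0.7760, +0.6307)
edge 3: e_3 = (+1.37, -2.66);  n_3 = (-0.8890, -0.4579)
∠(n_1, n_3) = 168.15°
δ = |180° − 168.15°| = 11.85°
11.85° ≤ 2α = 43.60°  →  valid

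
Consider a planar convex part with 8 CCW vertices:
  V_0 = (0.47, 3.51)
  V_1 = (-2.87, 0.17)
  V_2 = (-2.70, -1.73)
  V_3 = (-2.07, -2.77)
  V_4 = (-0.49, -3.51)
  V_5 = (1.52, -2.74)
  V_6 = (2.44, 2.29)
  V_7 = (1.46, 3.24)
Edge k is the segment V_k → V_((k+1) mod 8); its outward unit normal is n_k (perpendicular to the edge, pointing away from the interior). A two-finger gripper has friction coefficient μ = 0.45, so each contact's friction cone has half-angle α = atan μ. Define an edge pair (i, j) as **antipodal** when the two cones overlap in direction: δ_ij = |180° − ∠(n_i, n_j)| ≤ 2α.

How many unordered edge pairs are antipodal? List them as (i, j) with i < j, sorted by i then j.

count = 10; pairs: (0,4), (0,5), (1,5), (1,6), (2,5), (2,6), (2,7), (3,6), (3,7), (4,7)

α = atan 0.45 = 24.23°;  2α = 48.46°
n_0 = (-0.7071, +0.7071)
n_1 = (-0.9960, -0.0891)
n_2 = (-0.8553, -0.5181)
n_3 = (-0.4241, -0.9056)
n_4 = (+0.3577, -0.9338)
n_5 = (+0.9837, -0.1799)
n_6 = (+0.6960, +0.7180)
n_7 = (+0.2631, +0.9648)
  (0,1): δ = 129.89°  ·
  (0,2): δ = 103.79°  ·
  (0,3): δ = 70.10°  ·
  (0,4): δ = 24.04°  ✓
  (0,5): δ = 34.64°  ✓
  (0,6): δ = 90.89°  ·
  (0,7): δ = 119.74°  ·
  (1,2): δ = 153.91°  ·
  (1,3): δ = 120.21°  ·
  (1,4): δ = 74.15°  ·
  (1,5): δ = 15.48°  ✓
  (1,6): δ = 40.78°  ✓
  (1,7): δ = 69.63°  ·
  (2,3): δ = 146.30°  ·
  (2,4): δ = 100.25°  ·
  (2,5): δ = 41.57°  ✓
  (2,6): δ = 14.68°  ✓
  (2,7): δ = 43.54°  ✓
  (3,4): δ = 133.94°  ·
  (3,5): δ = 75.27°  ·
  (3,6): δ = 19.01°  ✓
  (3,7): δ = 9.84°  ✓
  (4,5): δ = 121.33°  ·
  (4,6): δ = 65.07°  ·
  (4,7): δ = 36.22°  ✓
  (5,6): δ = 123.74°  ·
  (5,7): δ = 94.89°  ·
  (6,7): δ = 151.15°  ·
antipodal pairs: 10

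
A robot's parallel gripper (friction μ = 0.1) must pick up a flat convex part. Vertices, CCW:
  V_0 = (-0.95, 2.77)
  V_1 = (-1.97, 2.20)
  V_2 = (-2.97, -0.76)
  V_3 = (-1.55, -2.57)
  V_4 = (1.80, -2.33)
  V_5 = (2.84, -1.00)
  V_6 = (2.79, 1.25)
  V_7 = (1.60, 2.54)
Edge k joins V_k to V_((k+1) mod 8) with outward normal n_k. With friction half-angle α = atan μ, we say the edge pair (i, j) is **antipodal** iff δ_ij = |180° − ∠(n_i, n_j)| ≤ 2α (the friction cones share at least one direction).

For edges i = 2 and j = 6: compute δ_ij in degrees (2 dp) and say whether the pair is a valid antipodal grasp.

α = atan 0.1 = 5.71°;  2α = 11.42°
edge 2: e_2 = (+1.42, -1.81);  n_2 = (-0.7868, -0.6172)
edge 6: e_6 = (-1.19, +1.29);  n_6 = (+0.7350, +0.6780)
∠(n_2, n_6) = 175.42°
δ = |180° − 175.42°| = 4.58°
4.58° ≤ 2α = 11.42°  →  valid

δ = 4.58°, valid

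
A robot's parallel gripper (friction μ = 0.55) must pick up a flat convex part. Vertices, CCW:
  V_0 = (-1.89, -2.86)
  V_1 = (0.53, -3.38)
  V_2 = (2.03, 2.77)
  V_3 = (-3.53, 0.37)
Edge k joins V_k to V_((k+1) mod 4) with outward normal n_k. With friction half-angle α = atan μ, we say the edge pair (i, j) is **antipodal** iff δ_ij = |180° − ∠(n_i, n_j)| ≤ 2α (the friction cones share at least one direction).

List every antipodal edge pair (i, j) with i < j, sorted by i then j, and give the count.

count = 3; pairs: (0,2), (1,2), (1,3)

α = atan 0.55 = 28.81°;  2α = 57.62°
n_0 = (-0.2101, -0.9777)
n_1 = (+0.9715, -0.2370)
n_2 = (-0.3963, +0.9181)
n_3 = (-0.8916, -0.4527)
  (0,1): δ = 91.58°  ·
  (0,2): δ = 35.47°  ✓
  (0,3): δ = 129.05°  ·
  (1,2): δ = 52.95°  ✓
  (1,3): δ = 40.63°  ✓
  (2,3): δ = 86.43°  ·
antipodal pairs: 3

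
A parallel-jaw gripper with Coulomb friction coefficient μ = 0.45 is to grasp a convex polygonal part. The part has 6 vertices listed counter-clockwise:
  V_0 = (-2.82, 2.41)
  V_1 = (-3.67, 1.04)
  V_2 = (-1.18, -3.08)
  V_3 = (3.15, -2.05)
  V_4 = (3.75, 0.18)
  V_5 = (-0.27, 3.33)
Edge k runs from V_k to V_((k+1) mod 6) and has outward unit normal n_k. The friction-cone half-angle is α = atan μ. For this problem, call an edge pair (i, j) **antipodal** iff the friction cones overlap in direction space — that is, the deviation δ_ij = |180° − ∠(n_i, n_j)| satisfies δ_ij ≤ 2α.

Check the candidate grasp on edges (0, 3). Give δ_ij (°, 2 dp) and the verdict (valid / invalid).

α = atan 0.45 = 24.23°;  2α = 48.46°
edge 0: e_0 = (-0.85, -1.37);  n_0 = (-0.8497, +0.5272)
edge 3: e_3 = (+0.60, +2.23);  n_3 = (+0.9657, -0.2598)
∠(n_0, n_3) = 163.24°
δ = |180° − 163.24°| = 16.76°
16.76° ≤ 2α = 48.46°  →  valid

δ = 16.76°, valid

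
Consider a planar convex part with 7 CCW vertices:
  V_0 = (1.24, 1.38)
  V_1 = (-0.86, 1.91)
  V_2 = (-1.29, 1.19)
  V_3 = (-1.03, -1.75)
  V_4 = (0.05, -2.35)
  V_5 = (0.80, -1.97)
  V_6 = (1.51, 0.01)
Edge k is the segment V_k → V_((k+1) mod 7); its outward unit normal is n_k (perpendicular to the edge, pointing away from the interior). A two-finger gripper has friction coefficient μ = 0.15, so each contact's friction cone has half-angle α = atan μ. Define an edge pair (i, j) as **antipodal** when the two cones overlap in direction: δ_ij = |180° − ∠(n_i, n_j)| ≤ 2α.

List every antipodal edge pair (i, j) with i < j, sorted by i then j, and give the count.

α = atan 0.15 = 8.53°;  2α = 17.06°
n_0 = (+0.2447, +0.9696)
n_1 = (-0.8585, +0.5127)
n_2 = (-0.9961, -0.0881)
n_3 = (-0.4856, -0.8742)
n_4 = (+0.4520, -0.8920)
n_5 = (+0.9413, -0.3375)
n_6 = (+0.9811, +0.1934)
  (0,1): δ = 106.68°  ·
  (0,2): δ = 70.78°  ·
  (0,3): δ = 14.89°  ✓
  (0,4): δ = 41.03°  ·
  (0,5): δ = 84.44°  ·
  (0,6): δ = 115.31°  ·
  (1,2): δ = 144.10°  ·
  (1,3): δ = 88.21°  ·
  (1,4): δ = 32.28°  ·
  (1,5): δ = 11.12°  ✓
  (1,6): δ = 42.00°  ·
  (2,3): δ = 124.11°  ·
  (2,4): δ = 68.18°  ·
  (2,5): δ = 24.78°  ·
  (2,6): δ = 6.10°  ✓
  (3,4): δ = 124.08°  ·
  (3,5): δ = 80.67°  ·
  (3,6): δ = 49.80°  ·
  (4,5): δ = 136.60°  ·
  (4,6): δ = 105.72°  ·
  (5,6): δ = 149.12°  ·
antipodal pairs: 3

count = 3; pairs: (0,3), (1,5), (2,6)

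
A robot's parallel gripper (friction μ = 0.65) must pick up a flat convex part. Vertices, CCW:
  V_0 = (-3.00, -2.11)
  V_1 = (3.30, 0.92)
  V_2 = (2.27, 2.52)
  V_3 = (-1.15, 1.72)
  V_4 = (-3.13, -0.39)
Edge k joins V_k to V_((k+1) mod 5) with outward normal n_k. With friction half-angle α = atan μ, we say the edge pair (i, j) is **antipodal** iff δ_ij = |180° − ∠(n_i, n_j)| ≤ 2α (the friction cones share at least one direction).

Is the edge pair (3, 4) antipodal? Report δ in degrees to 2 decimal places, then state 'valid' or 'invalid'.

α = atan 0.65 = 33.02°;  2α = 66.05°
edge 3: e_3 = (-1.98, -2.11);  n_3 = (-0.7292, +0.6843)
edge 4: e_4 = (+0.13, -1.72);  n_4 = (-0.9972, -0.0754)
∠(n_3, n_4) = 47.50°
δ = |180° − 47.50°| = 132.50°
132.50° > 2α = 66.05°  →  invalid

δ = 132.50°, invalid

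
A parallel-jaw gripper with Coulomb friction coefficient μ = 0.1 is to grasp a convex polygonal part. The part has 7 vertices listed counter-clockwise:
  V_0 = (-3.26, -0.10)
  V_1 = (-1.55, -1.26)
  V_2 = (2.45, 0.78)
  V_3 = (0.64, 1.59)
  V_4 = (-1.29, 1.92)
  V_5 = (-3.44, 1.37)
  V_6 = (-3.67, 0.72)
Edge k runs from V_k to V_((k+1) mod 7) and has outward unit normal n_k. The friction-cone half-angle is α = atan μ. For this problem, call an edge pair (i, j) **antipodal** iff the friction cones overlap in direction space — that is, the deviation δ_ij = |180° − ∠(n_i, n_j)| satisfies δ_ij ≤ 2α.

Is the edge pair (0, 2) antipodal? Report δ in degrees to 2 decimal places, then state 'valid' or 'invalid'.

α = atan 0.1 = 5.71°;  2α = 11.42°
edge 0: e_0 = (+1.71, -1.16);  n_0 = (-0.5614, -0.8276)
edge 2: e_2 = (-1.81, +0.81);  n_2 = (+0.4085, +0.9128)
∠(n_0, n_2) = 169.96°
δ = |180° − 169.96°| = 10.04°
10.04° ≤ 2α = 11.42°  →  valid

δ = 10.04°, valid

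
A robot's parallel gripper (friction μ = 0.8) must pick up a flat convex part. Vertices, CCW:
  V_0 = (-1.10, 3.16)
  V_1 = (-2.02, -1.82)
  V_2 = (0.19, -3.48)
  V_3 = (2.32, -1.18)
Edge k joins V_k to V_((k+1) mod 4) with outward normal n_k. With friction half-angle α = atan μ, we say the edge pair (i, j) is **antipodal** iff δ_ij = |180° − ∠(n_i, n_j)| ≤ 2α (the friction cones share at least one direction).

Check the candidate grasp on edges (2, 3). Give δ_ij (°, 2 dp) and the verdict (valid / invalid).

α = atan 0.8 = 38.66°;  2α = 77.32°
edge 2: e_2 = (+2.13, +2.30);  n_2 = (+0.7337, -0.6795)
edge 3: e_3 = (-3.42, +4.34);  n_3 = (+0.7854, +0.6189)
∠(n_2, n_3) = 81.04°
δ = |180° − 81.04°| = 98.96°
98.96° > 2α = 77.32°  →  invalid

δ = 98.96°, invalid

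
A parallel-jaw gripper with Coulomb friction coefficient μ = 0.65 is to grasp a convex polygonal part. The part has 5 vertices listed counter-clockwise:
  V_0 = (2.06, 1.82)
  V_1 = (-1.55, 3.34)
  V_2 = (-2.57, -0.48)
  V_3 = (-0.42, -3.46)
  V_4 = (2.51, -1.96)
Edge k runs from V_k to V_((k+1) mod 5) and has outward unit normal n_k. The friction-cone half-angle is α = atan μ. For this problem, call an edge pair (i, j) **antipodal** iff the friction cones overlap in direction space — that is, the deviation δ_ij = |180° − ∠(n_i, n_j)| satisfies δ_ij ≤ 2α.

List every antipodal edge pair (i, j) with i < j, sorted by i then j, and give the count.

α = atan 0.65 = 33.02°;  2α = 66.05°
n_0 = (+0.3881, +0.9216)
n_1 = (-0.9662, +0.2580)
n_2 = (-0.8110, -0.5851)
n_3 = (+0.4557, -0.8901)
n_4 = (+0.9930, +0.1182)
  (0,1): δ = 82.12°  ·
  (0,2): δ = 31.36°  ✓
  (0,3): δ = 49.94°  ✓
  (0,4): δ = 119.62°  ·
  (1,2): δ = 129.24°  ·
  (1,3): δ = 47.94°  ✓
  (1,4): δ = 21.74°  ✓
  (2,3): δ = 98.70°  ·
  (2,4): δ = 29.02°  ✓
  (3,4): δ = 110.32°  ·
antipodal pairs: 5

count = 5; pairs: (0,2), (0,3), (1,3), (1,4), (2,4)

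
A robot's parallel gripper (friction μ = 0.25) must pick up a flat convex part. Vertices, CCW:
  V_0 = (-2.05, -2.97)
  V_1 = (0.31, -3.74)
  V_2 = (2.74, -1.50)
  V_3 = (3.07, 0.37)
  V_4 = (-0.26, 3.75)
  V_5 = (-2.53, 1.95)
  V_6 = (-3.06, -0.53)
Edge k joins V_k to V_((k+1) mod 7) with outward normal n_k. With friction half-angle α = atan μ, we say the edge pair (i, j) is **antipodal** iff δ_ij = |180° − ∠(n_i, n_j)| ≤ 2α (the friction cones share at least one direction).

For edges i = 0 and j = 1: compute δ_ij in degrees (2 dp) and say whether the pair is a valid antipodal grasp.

δ = 119.26°, invalid

α = atan 0.25 = 14.04°;  2α = 28.07°
edge 0: e_0 = (+2.36, -0.77);  n_0 = (-0.3102, -0.9507)
edge 1: e_1 = (+2.43, +2.24);  n_1 = (+0.6778, -0.7353)
∠(n_0, n_1) = 60.74°
δ = |180° − 60.74°| = 119.26°
119.26° > 2α = 28.07°  →  invalid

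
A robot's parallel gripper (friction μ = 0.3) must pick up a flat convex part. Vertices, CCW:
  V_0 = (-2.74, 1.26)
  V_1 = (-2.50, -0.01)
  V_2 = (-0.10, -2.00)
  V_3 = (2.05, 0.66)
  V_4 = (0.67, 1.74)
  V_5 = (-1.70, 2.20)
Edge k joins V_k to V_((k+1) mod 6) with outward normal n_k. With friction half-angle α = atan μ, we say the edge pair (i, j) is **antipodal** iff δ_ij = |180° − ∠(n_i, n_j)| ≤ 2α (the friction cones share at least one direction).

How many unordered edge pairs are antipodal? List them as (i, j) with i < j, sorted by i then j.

count = 3; pairs: (1,3), (1,4), (2,5)

α = atan 0.3 = 16.70°;  2α = 33.40°
n_0 = (-0.9826, -0.1857)
n_1 = (-0.6383, -0.7698)
n_2 = (+0.7777, -0.6286)
n_3 = (+0.6163, +0.7875)
n_4 = (+0.1905, +0.9817)
n_5 = (-0.6705, +0.7419)
  (0,1): δ = 140.37°  ·
  (0,2): δ = 49.65°  ·
  (0,3): δ = 41.25°  ·
  (0,4): δ = 68.31°  ·
  (0,5): δ = 121.41°  ·
  (1,2): δ = 89.28°  ·
  (1,3): δ = 1.62°  ✓
  (1,4): δ = 28.68°  ✓
  (1,5): δ = 81.77°  ·
  (2,3): δ = 89.10°  ·
  (2,4): δ = 62.04°  ·
  (2,5): δ = 8.94°  ✓
  (3,4): δ = 152.94°  ·
  (3,5): δ = 99.84°  ·
  (4,5): δ = 126.91°  ·
antipodal pairs: 3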